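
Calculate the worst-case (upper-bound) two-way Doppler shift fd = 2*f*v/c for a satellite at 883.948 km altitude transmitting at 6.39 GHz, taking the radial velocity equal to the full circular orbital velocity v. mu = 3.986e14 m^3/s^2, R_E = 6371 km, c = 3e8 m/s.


r = 7.254948e+06 m
v = sqrt(mu/r) = 7412.2745 m/s (worst-case radial velocity)
f = 6.39 GHz = 6.39e+09 Hz
fd = 2*f*v/c = 2*6.39e+09*7412.2745/3.0e+08
fd = 315762.8944 Hz

315762.8944 Hz


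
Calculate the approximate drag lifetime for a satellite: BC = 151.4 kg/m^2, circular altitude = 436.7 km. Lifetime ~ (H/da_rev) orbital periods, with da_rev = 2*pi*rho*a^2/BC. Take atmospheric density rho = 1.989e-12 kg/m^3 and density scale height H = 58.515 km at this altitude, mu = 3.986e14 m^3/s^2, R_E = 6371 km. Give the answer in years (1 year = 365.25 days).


a = R_E + alt = 6807.7000 km = 6.8077e+06 m
da_rev = 2*pi*rho*a^2/BC = 2*pi*1.989e-12*(6.8077e+06)^2/151.4 = 3.825512 m per revolution
N = H/da_rev = 58515.0000 m / 3.825512 m = 15295.9908 revolutions
P = 2*pi*sqrt(a^3/mu) = 5590.0003 s
lifetime = N*P = 15295.9908 * 5590.0003 = 8.5504594e+07 s = 989.6365 days
years = 989.6365 / 365.25 = 2.7095 years

2.7095 years


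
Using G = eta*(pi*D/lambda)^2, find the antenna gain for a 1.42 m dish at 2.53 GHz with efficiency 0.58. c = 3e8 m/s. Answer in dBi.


lambda = c/f = 3e8 / 2.53e+09 = 0.1185771 m
G = eta*(pi*D/lambda)^2 = 0.58*(pi*1.42/0.1185771)^2
G = 820.9240 (linear)
G = 10*log10(820.9240) = 29.1430 dBi

29.1430 dBi


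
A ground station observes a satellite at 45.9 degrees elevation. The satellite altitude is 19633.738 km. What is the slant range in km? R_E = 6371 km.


h = 19633.738 km, el = 45.9 deg
d = -R_E*sin(el) + sqrt((R_E*sin(el))^2 + 2*R_E*h + h^2)
d = -6371.0000*sin(0.8011061) + sqrt((6371.0000*0.7181263)^2 + 2*6371.0000*19633.738 + 19633.738^2)
d = 21048.8111 km

21048.8111 km


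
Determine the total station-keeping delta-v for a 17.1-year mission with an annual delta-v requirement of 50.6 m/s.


dV = rate * years = 50.6 * 17.1
dV = 865.2600 m/s

865.2600 m/s


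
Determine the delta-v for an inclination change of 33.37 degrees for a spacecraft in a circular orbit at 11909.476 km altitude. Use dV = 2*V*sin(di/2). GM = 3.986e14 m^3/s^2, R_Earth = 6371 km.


r = 18280.4760 km = 1.8280476e+07 m
V = sqrt(mu/r) = 4669.5486 m/s
di = 33.37 deg = 0.5824164 rad
dV = 2*V*sin(di/2) = 2*4669.5486*sin(0.2912082)
dV = 2681.3459 m/s = 2.6813 km/s

2.6813 km/s


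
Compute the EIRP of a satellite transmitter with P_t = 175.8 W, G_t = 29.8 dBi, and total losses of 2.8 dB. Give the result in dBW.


Pt = 175.8 W = 22.4502 dBW
EIRP = Pt_dBW + Gt - losses = 22.4502 + 29.8 - 2.8 = 49.4502 dBW

49.4502 dBW


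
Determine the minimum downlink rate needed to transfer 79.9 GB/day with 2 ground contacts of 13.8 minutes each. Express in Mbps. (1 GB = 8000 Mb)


total contact time = 2 * 13.8 * 60 = 1656.0000 s
data = 79.9 GB = 639200.0000 Mb
rate = 639200.0000 / 1656.0000 = 385.9903 Mbps

385.9903 Mbps


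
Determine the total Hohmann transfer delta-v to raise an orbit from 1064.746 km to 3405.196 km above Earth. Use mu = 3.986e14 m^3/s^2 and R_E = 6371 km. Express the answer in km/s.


r1 = 7435.7460 km = 7.435746e+06 m
r2 = 9776.1960 km = 9.776196e+06 m
dv1 = sqrt(mu/r1)*(sqrt(2*r2/(r1+r2)) - 1) = 481.9287 m/s
dv2 = sqrt(mu/r2)*(1 - sqrt(2*r1/(r1+r2))) = 449.9893 m/s
total dv = |dv1| + |dv2| = 481.9287 + 449.9893 = 931.9180 m/s = 0.931918 km/s

0.9319 km/s


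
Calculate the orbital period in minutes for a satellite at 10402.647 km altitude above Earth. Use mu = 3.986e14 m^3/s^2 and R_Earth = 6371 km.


r = 16773.6470 km = 1.6773647e+07 m
T = 2*pi*sqrt(r^3/mu) = 2*pi*sqrt(4.7193534e+21 / 3.986e14)
T = 21619.8397 s = 360.3307 min

360.3307 minutes


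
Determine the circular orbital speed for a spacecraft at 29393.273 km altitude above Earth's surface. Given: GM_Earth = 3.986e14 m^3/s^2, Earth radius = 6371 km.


r = R_E + alt = 6371.0 + 29393.273 = 35764.2730 km = 3.5764273e+07 m
v = sqrt(mu/r) = sqrt(3.986e14 / 3.5764273e+07) = 3338.4429 m/s = 3.3384 km/s

3.3384 km/s


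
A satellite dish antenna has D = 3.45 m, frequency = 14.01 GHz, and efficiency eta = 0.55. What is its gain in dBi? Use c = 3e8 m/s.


lambda = c/f = 3e8 / 1.401e+10 = 0.02141328 m
G = eta*(pi*D/lambda)^2 = 0.55*(pi*3.45/0.02141328)^2
G = 140907.5897 (linear)
G = 10*log10(140907.5897) = 51.4893 dBi

51.4893 dBi


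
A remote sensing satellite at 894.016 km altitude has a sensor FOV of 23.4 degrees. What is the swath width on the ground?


FOV = 23.4 deg = 0.408407 rad
swath = 2 * alt * tan(FOV/2) = 2 * 894.016 * tan(0.2042035)
swath = 2 * 894.016 * 0.20709
swath = 370.2836 km

370.2836 km


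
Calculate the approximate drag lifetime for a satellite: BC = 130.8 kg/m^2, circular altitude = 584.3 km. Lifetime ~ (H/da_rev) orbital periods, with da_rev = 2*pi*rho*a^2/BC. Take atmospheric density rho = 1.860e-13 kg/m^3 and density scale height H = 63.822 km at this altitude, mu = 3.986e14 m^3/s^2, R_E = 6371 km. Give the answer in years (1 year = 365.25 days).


a = R_E + alt = 6955.3000 km = 6.9553e+06 m
da_rev = 2*pi*rho*a^2/BC = 2*pi*1.860e-13*(6.9553e+06)^2/130.8 = 0.432231887 m per revolution
N = H/da_rev = 63822.0000 m / 0.432231887 m = 147656.8527 revolutions
P = 2*pi*sqrt(a^3/mu) = 5772.7802 s
lifetime = N*P = 147656.8527 * 5772.7802 = 8.5239055e+08 s = 9865.6314 days
years = 9865.6314 / 365.25 = 27.0106 years

27.0106 years


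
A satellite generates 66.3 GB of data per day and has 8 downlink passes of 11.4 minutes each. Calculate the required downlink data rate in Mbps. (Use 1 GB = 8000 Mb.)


total contact time = 8 * 11.4 * 60 = 5472.0000 s
data = 66.3 GB = 530400.0000 Mb
rate = 530400.0000 / 5472.0000 = 96.9298 Mbps

96.9298 Mbps


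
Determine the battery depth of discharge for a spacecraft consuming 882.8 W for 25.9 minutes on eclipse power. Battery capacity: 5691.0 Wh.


E_used = P * t / 60 = 882.8 * 25.9 / 60 = 381.0753 Wh
DOD = E_used / E_total * 100 = 381.0753 / 5691.0 * 100
DOD = 6.6961 %

6.6961 %


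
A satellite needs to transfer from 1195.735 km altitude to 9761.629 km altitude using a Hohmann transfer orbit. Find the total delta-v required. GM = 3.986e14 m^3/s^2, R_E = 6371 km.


r1 = 7566.7350 km = 7.566735e+06 m
r2 = 16132.6290 km = 1.6132629e+07 m
dv1 = sqrt(mu/r1)*(sqrt(2*r2/(r1+r2)) - 1) = 1210.6819 m/s
dv2 = sqrt(mu/r2)*(1 - sqrt(2*r1/(r1+r2))) = 998.6122 m/s
total dv = |dv1| + |dv2| = 1210.6819 + 998.6122 = 2209.2941 m/s = 2.2093 km/s

2.2093 km/s


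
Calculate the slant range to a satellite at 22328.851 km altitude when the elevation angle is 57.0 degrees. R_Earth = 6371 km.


h = 22328.851 km, el = 57.0 deg
d = -R_E*sin(el) + sqrt((R_E*sin(el))^2 + 2*R_E*h + h^2)
d = -6371.0000*sin(0.9948377) + sqrt((6371.0000*0.8386706)^2 + 2*6371.0000*22328.851 + 22328.851^2)
d = 23146.1484 km

23146.1484 km


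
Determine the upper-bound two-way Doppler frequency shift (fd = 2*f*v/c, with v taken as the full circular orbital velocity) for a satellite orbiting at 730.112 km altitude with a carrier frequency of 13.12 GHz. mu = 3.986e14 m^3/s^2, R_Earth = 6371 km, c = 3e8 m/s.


r = 7.101112e+06 m
v = sqrt(mu/r) = 7492.1328 m/s (worst-case radial velocity)
f = 13.12 GHz = 1.312e+10 Hz
fd = 2*f*v/c = 2*1.312e+10*7492.1328/3.0e+08
fd = 655311.8810 Hz

655311.8810 Hz


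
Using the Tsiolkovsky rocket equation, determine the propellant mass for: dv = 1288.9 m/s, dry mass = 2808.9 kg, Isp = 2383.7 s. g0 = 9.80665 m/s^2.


ve = Isp * g0 = 2383.7 * 9.80665 = 23376.111605 m/s
mass ratio = exp(dv/ve) = exp(1288.9/23376.111605) = 1.05668588
m_prop = m_dry * (mr - 1) = 2808.9 * (1.05668588 - 1)
m_prop = 159.2250 kg

159.2250 kg


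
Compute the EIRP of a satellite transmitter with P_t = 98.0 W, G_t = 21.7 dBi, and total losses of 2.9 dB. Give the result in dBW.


Pt = 98.0 W = 19.9123 dBW
EIRP = Pt_dBW + Gt - losses = 19.9123 + 21.7 - 2.9 = 38.7123 dBW

38.7123 dBW


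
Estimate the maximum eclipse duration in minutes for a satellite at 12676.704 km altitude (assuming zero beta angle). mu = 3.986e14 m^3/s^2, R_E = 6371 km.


r = 19047.7040 km
T = 436.0376 min
Eclipse fraction = arcsin(R_E/r)/pi = arcsin(6371.0000/19047.7040)/pi
= arcsin(0.334476)/pi = 0.1085593
Eclipse duration = 0.1085593 * 436.0376 = 47.3359 min

47.3359 minutes


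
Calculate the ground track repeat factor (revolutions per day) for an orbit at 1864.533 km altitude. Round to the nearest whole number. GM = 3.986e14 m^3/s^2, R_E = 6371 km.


r = 8.235533e+06 m
T = 2*pi*sqrt(r^3/mu) = 7437.8735 s = 123.9646 min
revs/day = 1440 / 123.9646 = 11.6162
Rounded: 12 revolutions per day

12 revolutions per day


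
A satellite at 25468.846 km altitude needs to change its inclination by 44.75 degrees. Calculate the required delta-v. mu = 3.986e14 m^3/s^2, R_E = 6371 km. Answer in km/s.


r = 31839.8460 km = 3.1839846e+07 m
V = sqrt(mu/r) = 3538.2064 m/s
di = 44.75 deg = 0.7810348 rad
dV = 2*V*sin(di/2) = 2*3538.2064*sin(0.3905174)
dV = 2693.7564 m/s = 2.6938 km/s

2.6938 km/s


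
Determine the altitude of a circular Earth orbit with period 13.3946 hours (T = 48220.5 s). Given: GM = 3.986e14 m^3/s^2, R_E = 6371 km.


T = 48220.5 s
r = (mu*T^2/(4*pi^2))^(1/3) = (3.986e14 * 48220.5^2 / (4*pi^2))^(1/3)
r = 2.8633888e+07 m = 28633.8882 km
alt = r - R_E = 28633.8882 - 6371 = 22262.8882 km

22262.8882 km


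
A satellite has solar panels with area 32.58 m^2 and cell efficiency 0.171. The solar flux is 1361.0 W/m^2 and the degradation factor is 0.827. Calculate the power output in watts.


P = area * eta * S * degradation
P = 32.58 * 0.171 * 1361.0 * 0.827
P = 6270.6249 W

6270.6249 W


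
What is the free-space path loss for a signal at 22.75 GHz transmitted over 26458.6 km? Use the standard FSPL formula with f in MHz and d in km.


f = 22.75 GHz = 22750.0000 MHz
d = 26458.6 km
FSPL = 32.44 + 20*log10(22750.0000) + 20*log10(26458.6)
FSPL = 32.44 + 87.1396 + 88.4513
FSPL = 208.0310 dB

208.0310 dB


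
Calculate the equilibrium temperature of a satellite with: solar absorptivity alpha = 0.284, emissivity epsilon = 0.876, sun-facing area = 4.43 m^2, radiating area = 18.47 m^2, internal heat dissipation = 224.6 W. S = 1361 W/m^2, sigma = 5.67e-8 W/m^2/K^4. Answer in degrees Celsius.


Numerator = alpha*S*A_sun + Q_int = 0.284*1361*4.43 + 224.6 = 1936.9013 W
Denominator = eps*sigma*A_rad = 0.876*5.67e-8*18.47 = 9.1739012e-07 W/K^4
T^4 = 2.111317e+09 K^4
T = 214.3573 K = -58.7927 C

-58.7927 degrees Celsius


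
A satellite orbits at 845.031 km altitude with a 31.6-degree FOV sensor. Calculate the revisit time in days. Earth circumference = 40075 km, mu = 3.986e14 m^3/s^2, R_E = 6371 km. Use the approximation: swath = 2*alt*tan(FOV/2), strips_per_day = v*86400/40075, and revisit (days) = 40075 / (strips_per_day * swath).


swath = 2*845.031*tan(0.275762) = 478.2393 km
v = sqrt(mu/r) = 7432.2353 m/s = 7.4322 km/s
strips/day = v*86400/40075 = 7.4322*86400/40075 = 16.0236
coverage/day = strips * swath = 16.0236 * 478.2393 = 7663.1083 km
revisit = 40075 / 7663.1083 = 5.2296 days

5.2296 days


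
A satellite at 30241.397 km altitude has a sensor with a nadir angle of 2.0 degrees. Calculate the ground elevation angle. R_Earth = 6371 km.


r = R_E + alt = 36612.3970 km
Law of sines in the satellite / Earth-center / ground-point triangle:
  sin(nadir)/R_E = sin(90 + el)/r  =>  cos(el) = (r/R_E)*sin(nadir)
cos(el) = (36612.3970 / 6371.0000) * sin(2.0 deg) = 0.2005579
el = arccos(0.2005579) = 78.4304 deg
(Earth-central angle = 90 - nadir - el = 9.5696 deg)

78.4304 degrees


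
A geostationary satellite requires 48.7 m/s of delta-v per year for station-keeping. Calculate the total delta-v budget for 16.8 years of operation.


dV = rate * years = 48.7 * 16.8
dV = 818.1600 m/s

818.1600 m/s


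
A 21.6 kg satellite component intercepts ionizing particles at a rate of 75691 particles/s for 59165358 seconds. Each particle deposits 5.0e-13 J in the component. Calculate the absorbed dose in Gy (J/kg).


Total energy deposited = rate * time * E_per
  = 75691 * 59165358 * 5.0e-13 = 2.2391 J
Dose = E_total / mass = 2.2391 / 21.6
Dose = 0.103664 Gy

0.1037 Gy


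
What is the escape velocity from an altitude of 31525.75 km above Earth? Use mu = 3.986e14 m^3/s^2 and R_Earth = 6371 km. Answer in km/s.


r = 6371.0 + 31525.75 = 37896.7500 km = 3.789675e+07 m
v_esc = sqrt(2*mu/r) = sqrt(2*3.986e14 / 3.789675e+07)
v_esc = 4586.5133 m/s = 4.5865 km/s

4.5865 km/s


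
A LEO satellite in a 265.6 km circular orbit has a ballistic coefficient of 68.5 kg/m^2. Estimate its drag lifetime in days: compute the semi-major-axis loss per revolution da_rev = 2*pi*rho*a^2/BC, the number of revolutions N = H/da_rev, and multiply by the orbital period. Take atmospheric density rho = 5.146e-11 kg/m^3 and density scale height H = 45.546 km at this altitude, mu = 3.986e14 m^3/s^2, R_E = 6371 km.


a = R_E + alt = 6636.6000 km = 6.6366e+06 m
da_rev = 2*pi*rho*a^2/BC = 2*pi*5.146e-11*(6.6366e+06)^2/68.5 = 207.898025 m per revolution
N = H/da_rev = 45546.0000 m / 207.898025 m = 219.0786 revolutions
P = 2*pi*sqrt(a^3/mu) = 5380.5873 s
lifetime = N*P = 219.0786 * 5380.5873 = 1.1787713e+06 s = 13.6432 days

13.6432 days


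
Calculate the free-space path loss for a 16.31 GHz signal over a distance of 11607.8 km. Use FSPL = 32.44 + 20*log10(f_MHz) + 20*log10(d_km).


f = 16.31 GHz = 16310.0000 MHz
d = 11607.8 km
FSPL = 32.44 + 20*log10(16310.0000) + 20*log10(11607.8)
FSPL = 32.44 + 84.2491 + 81.2950
FSPL = 197.9841 dB

197.9841 dB


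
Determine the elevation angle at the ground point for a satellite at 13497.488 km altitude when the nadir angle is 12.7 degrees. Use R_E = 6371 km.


r = R_E + alt = 19868.4880 km
Law of sines in the satellite / Earth-center / ground-point triangle:
  sin(nadir)/R_E = sin(90 + el)/r  =>  cos(el) = (r/R_E)*sin(nadir)
cos(el) = (19868.4880 / 6371.0000) * sin(12.7 deg) = 0.6856085
el = arccos(0.6856085) = 46.7165 deg
(Earth-central angle = 90 - nadir - el = 30.5835 deg)

46.7165 degrees


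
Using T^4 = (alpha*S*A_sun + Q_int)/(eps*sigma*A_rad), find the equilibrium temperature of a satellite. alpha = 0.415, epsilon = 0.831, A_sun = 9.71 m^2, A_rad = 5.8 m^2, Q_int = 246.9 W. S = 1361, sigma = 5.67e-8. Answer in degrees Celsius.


Numerator = alpha*S*A_sun + Q_int = 0.415*1361*9.71 + 246.9 = 5731.2536 W
Denominator = eps*sigma*A_rad = 0.831*5.67e-8*5.8 = 2.7328266e-07 W/K^4
T^4 = 2.0971889e+10 K^4
T = 380.5480 K = 107.3980 C

107.3980 degrees Celsius


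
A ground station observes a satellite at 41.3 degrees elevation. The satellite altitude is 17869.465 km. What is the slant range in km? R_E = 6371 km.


h = 17869.465 km, el = 41.3 deg
d = -R_E*sin(el) + sqrt((R_E*sin(el))^2 + 2*R_E*h + h^2)
d = -6371.0000*sin(0.720821) + sqrt((6371.0000*0.6600017)^2 + 2*6371.0000*17869.465 + 17869.465^2)
d = 19558.3665 km

19558.3665 km


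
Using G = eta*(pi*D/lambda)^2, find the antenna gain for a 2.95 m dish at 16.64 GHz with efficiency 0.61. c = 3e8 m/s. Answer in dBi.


lambda = c/f = 3e8 / 1.664e+10 = 0.01802885 m
G = eta*(pi*D/lambda)^2 = 0.61*(pi*2.95/0.01802885)^2
G = 161189.8707 (linear)
G = 10*log10(161189.8707) = 52.0734 dBi

52.0734 dBi


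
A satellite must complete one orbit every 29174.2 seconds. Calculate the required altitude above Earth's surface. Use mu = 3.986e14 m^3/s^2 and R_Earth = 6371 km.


T = 29174.2 s
r = (mu*T^2/(4*pi^2))^(1/3) = (3.986e14 * 29174.2^2 / (4*pi^2))^(1/3)
r = 2.0482918e+07 m = 20482.9178 km
alt = r - R_E = 20482.9178 - 6371 = 14111.9178 km

14111.9178 km


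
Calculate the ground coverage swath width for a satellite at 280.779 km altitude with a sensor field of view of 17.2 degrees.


FOV = 17.2 deg = 0.3001966 rad
swath = 2 * alt * tan(FOV/2) = 2 * 280.779 * tan(0.1500983)
swath = 2 * 280.779 * 0.1512358
swath = 84.9277 km

84.9277 km


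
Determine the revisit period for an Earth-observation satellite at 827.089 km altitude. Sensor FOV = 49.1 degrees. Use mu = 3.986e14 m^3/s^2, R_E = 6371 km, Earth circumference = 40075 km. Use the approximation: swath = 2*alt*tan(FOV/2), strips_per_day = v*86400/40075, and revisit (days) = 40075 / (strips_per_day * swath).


swath = 2*827.089*tan(0.4284783) = 755.5964 km
v = sqrt(mu/r) = 7441.4924 m/s = 7.4415 km/s
strips/day = v*86400/40075 = 7.4415*86400/40075 = 16.0435
coverage/day = strips * swath = 16.0435 * 755.5964 = 12122.4423 km
revisit = 40075 / 12122.4423 = 3.3059 days

3.3059 days


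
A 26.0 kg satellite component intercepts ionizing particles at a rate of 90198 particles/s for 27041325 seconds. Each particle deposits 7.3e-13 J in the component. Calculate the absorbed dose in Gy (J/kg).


Total energy deposited = rate * time * E_per
  = 90198 * 27041325 * 7.3e-13 = 1.7805 J
Dose = E_total / mass = 1.7805 / 26.0
Dose = 0.06848168 Gy

0.0685 Gy


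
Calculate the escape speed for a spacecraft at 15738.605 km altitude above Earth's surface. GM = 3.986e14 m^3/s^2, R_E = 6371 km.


r = 6371.0 + 15738.605 = 22109.6050 km = 2.2109605e+07 m
v_esc = sqrt(2*mu/r) = sqrt(2*3.986e14 / 2.2109605e+07)
v_esc = 6004.7254 m/s = 6.0047 km/s

6.0047 km/s


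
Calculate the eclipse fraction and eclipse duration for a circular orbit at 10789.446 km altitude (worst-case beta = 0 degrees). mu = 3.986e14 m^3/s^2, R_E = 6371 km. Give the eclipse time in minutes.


r = 17160.4460 km
T = 372.8660 min
Eclipse fraction = arcsin(R_E/r)/pi = arcsin(6371.0000/17160.4460)/pi
= arcsin(0.3712607)/pi = 0.1210744
Eclipse duration = 0.1210744 * 372.8660 = 45.1445 min

45.1445 minutes


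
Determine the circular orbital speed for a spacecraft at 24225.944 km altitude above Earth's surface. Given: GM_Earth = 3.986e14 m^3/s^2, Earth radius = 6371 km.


r = R_E + alt = 6371.0 + 24225.944 = 30596.9440 km = 3.0596944e+07 m
v = sqrt(mu/r) = sqrt(3.986e14 / 3.0596944e+07) = 3609.3552 m/s = 3.6094 km/s

3.6094 km/s


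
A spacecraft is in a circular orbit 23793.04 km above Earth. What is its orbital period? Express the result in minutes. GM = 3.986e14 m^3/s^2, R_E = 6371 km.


r = 30164.0400 km = 3.016404e+07 m
T = 2*pi*sqrt(r^3/mu) = 2*pi*sqrt(2.7445334e+22 / 3.986e14)
T = 52136.9334 s = 868.9489 min

868.9489 minutes


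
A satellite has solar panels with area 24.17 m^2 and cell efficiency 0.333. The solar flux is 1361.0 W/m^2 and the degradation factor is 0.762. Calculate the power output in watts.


P = area * eta * S * degradation
P = 24.17 * 0.333 * 1361.0 * 0.762
P = 8347.0686 W

8347.0686 W


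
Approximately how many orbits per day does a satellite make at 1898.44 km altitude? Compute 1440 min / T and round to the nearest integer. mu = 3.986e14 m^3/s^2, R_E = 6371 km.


r = 8.26944e+06 m
T = 2*pi*sqrt(r^3/mu) = 7483.8551 s = 124.7309 min
revs/day = 1440 / 124.7309 = 11.5449
Rounded: 12 revolutions per day

12 revolutions per day


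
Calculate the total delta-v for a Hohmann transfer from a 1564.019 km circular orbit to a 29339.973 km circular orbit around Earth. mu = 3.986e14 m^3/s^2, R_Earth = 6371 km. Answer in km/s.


r1 = 7935.0190 km = 7.935019e+06 m
r2 = 35710.9730 km = 3.5710973e+07 m
dv1 = sqrt(mu/r1)*(sqrt(2*r2/(r1+r2)) - 1) = 1978.9459 m/s
dv2 = sqrt(mu/r2)*(1 - sqrt(2*r1/(r1+r2))) = 1326.3529 m/s
total dv = |dv1| + |dv2| = 1978.9459 + 1326.3529 = 3305.2988 m/s = 3.3053 km/s

3.3053 km/s


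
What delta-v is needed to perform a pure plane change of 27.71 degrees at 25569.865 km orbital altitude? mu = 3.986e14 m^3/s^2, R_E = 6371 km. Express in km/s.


r = 31940.8650 km = 3.1940865e+07 m
V = sqrt(mu/r) = 3532.6069 m/s
di = 27.71 deg = 0.4836307 rad
dV = 2*V*sin(di/2) = 2*3532.6069*sin(0.2418154)
dV = 1691.8754 m/s = 1.6919 km/s

1.6919 km/s


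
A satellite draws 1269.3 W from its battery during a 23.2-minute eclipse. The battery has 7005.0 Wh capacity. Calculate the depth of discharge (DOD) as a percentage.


E_used = P * t / 60 = 1269.3 * 23.2 / 60 = 490.7960 Wh
DOD = E_used / E_total * 100 = 490.7960 / 7005.0 * 100
DOD = 7.0064 %

7.0064 %


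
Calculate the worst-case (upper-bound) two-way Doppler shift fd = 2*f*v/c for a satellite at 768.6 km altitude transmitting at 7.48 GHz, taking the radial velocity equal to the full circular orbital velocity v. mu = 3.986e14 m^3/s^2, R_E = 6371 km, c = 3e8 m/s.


r = 7.1396e+06 m
v = sqrt(mu/r) = 7471.9113 m/s (worst-case radial velocity)
f = 7.48 GHz = 7.48e+09 Hz
fd = 2*f*v/c = 2*7.48e+09*7471.9113/3.0e+08
fd = 372599.3094 Hz

372599.3094 Hz


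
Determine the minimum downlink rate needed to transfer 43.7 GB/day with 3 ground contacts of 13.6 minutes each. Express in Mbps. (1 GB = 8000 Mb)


total contact time = 3 * 13.6 * 60 = 2448.0000 s
data = 43.7 GB = 349600.0000 Mb
rate = 349600.0000 / 2448.0000 = 142.8105 Mbps

142.8105 Mbps


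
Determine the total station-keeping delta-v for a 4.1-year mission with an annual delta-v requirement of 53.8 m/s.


dV = rate * years = 53.8 * 4.1
dV = 220.5800 m/s

220.5800 m/s


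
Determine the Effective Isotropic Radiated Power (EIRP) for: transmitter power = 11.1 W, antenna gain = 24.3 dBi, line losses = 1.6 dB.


Pt = 11.1 W = 10.4532 dBW
EIRP = Pt_dBW + Gt - losses = 10.4532 + 24.3 - 1.6 = 33.1532 dBW

33.1532 dBW


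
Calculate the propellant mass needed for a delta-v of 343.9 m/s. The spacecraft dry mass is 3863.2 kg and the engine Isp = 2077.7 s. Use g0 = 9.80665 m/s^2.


ve = Isp * g0 = 2077.7 * 9.80665 = 20375.276705 m/s
mass ratio = exp(dv/ve) = exp(343.9/20375.276705) = 1.01702154
m_prop = m_dry * (mr - 1) = 3863.2 * (1.01702154 - 1)
m_prop = 65.7576 kg

65.7576 kg


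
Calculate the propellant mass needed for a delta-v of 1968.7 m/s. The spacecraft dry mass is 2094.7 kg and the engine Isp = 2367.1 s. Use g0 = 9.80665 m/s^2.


ve = Isp * g0 = 2367.1 * 9.80665 = 23213.321215 m/s
mass ratio = exp(dv/ve) = exp(1968.7/23213.321215) = 1.08850921
m_prop = m_dry * (mr - 1) = 2094.7 * (1.08850921 - 1)
m_prop = 185.4002 kg

185.4002 kg


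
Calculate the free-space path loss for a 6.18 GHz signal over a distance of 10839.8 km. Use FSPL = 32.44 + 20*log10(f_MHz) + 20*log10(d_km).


f = 6.18 GHz = 6180.0000 MHz
d = 10839.8 km
FSPL = 32.44 + 20*log10(6180.0000) + 20*log10(10839.8)
FSPL = 32.44 + 75.8198 + 80.7004
FSPL = 188.9602 dB

188.9602 dB


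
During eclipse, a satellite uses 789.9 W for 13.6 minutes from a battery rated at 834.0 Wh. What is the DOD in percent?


E_used = P * t / 60 = 789.9 * 13.6 / 60 = 179.0440 Wh
DOD = E_used / E_total * 100 = 179.0440 / 834.0 * 100
DOD = 21.4681 %

21.4681 %


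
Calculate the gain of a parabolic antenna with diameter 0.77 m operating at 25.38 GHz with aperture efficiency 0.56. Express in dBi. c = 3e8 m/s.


lambda = c/f = 3e8 / 2.538e+10 = 0.01182033 m
G = eta*(pi*D/lambda)^2 = 0.56*(pi*0.77/0.01182033)^2
G = 23453.6235 (linear)
G = 10*log10(23453.6235) = 43.7021 dBi

43.7021 dBi


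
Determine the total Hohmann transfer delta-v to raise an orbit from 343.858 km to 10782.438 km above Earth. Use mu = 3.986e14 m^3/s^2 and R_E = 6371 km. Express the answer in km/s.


r1 = 6714.8580 km = 6.714858e+06 m
r2 = 17153.4380 km = 1.7153438e+07 m
dv1 = sqrt(mu/r1)*(sqrt(2*r2/(r1+r2)) - 1) = 1532.3799 m/s
dv2 = sqrt(mu/r2)*(1 - sqrt(2*r1/(r1+r2))) = 1204.6162 m/s
total dv = |dv1| + |dv2| = 1532.3799 + 1204.6162 = 2736.9960 m/s = 2.7370 km/s

2.7370 km/s


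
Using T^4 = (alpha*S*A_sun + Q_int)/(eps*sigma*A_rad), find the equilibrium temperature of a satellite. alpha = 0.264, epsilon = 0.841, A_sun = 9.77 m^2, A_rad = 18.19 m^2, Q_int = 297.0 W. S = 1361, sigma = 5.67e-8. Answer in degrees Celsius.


Numerator = alpha*S*A_sun + Q_int = 0.264*1361*9.77 + 297.0 = 3807.4001 W
Denominator = eps*sigma*A_rad = 0.841*5.67e-8*18.19 = 8.6738469e-07 W/K^4
T^4 = 4.3895173e+09 K^4
T = 257.3974 K = -15.7526 C

-15.7526 degrees Celsius


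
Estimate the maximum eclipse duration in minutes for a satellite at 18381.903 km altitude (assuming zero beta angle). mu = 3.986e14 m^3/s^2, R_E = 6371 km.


r = 24752.9030 km
T = 645.9504 min
Eclipse fraction = arcsin(R_E/r)/pi = arcsin(6371.0000/24752.9030)/pi
= arcsin(0.257384)/pi = 0.08286051
Eclipse duration = 0.08286051 * 645.9504 = 53.5238 min

53.5238 minutes


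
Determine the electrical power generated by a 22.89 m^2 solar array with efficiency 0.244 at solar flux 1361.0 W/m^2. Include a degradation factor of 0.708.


P = area * eta * S * degradation
P = 22.89 * 0.244 * 1361.0 * 0.708
P = 5381.7932 W

5381.7932 W


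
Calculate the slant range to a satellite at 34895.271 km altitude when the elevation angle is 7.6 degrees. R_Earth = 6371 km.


h = 34895.271 km, el = 7.6 deg
d = -R_E*sin(el) + sqrt((R_E*sin(el))^2 + 2*R_E*h + h^2)
d = -6371.0000*sin(0.132645) + sqrt((6371.0000*0.1322564)^2 + 2*6371.0000*34895.271 + 34895.271^2)
d = 39937.6038 km

39937.6038 km


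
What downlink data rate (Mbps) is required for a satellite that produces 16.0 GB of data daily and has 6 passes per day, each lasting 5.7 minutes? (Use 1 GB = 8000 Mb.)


total contact time = 6 * 5.7 * 60 = 2052.0000 s
data = 16.0 GB = 128000.0000 Mb
rate = 128000.0000 / 2052.0000 = 62.3782 Mbps

62.3782 Mbps


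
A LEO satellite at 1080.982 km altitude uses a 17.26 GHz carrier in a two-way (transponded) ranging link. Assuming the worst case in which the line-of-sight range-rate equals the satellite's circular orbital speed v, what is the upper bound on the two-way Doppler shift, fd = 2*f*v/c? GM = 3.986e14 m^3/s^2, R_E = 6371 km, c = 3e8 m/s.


r = 7.451982e+06 m
v = sqrt(mu/r) = 7313.6260 m/s (worst-case radial velocity)
f = 17.26 GHz = 1.726e+10 Hz
fd = 2*f*v/c = 2*1.726e+10*7313.6260/3.0e+08
fd = 841554.5664 Hz

841554.5664 Hz


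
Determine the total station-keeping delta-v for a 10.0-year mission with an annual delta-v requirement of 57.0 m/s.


dV = rate * years = 57.0 * 10.0
dV = 570.0000 m/s

570.0000 m/s


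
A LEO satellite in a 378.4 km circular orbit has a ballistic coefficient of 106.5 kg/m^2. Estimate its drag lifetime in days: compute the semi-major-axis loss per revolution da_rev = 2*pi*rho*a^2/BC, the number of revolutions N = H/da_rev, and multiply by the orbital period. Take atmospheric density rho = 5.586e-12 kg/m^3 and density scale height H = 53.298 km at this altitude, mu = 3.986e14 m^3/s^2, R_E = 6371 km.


a = R_E + alt = 6749.4000 km = 6.7494e+06 m
da_rev = 2*pi*rho*a^2/BC = 2*pi*5.586e-12*(6.7494e+06)^2/106.5 = 15.012794 m per revolution
N = H/da_rev = 53298.0000 m / 15.012794 m = 3550.1719 revolutions
P = 2*pi*sqrt(a^3/mu) = 5518.3466 s
lifetime = N*P = 3550.1719 * 5518.3466 = 1.9591079e+07 s = 226.7486 days

226.7486 days


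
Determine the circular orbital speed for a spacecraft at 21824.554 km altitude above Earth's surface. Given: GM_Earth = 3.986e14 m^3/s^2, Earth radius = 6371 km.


r = R_E + alt = 6371.0 + 21824.554 = 28195.5540 km = 2.8195554e+07 m
v = sqrt(mu/r) = sqrt(3.986e14 / 2.8195554e+07) = 3759.9176 m/s = 3.7599 km/s

3.7599 km/s


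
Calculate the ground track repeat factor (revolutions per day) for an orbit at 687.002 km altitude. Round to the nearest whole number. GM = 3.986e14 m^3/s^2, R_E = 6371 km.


r = 7.058002e+06 m
T = 2*pi*sqrt(r^3/mu) = 5901.1124 s = 98.3519 min
revs/day = 1440 / 98.3519 = 14.6413
Rounded: 15 revolutions per day

15 revolutions per day


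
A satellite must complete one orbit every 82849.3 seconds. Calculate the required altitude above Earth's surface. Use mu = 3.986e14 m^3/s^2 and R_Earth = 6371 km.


T = 82849.3 s
r = (mu*T^2/(4*pi^2))^(1/3) = (3.986e14 * 82849.3^2 / (4*pi^2))^(1/3)
r = 4.107571e+07 m = 41075.7102 km
alt = r - R_E = 41075.7102 - 6371 = 34704.7102 km

34704.7102 km


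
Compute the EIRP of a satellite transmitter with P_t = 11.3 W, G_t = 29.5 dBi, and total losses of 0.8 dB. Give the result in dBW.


Pt = 11.3 W = 10.5308 dBW
EIRP = Pt_dBW + Gt - losses = 10.5308 + 29.5 - 0.8 = 39.2308 dBW

39.2308 dBW


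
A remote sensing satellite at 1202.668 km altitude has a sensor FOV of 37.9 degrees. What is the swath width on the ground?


FOV = 37.9 deg = 0.6614798 rad
swath = 2 * alt * tan(FOV/2) = 2 * 1202.668 * tan(0.3307399)
swath = 2 * 1202.668 * 0.3433518
swath = 825.8764 km

825.8764 km


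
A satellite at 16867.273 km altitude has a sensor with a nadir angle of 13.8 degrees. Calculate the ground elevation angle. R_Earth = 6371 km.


r = R_E + alt = 23238.2730 km
Law of sines in the satellite / Earth-center / ground-point triangle:
  sin(nadir)/R_E = sin(90 + el)/r  =>  cos(el) = (r/R_E)*sin(nadir)
cos(el) = (23238.2730 / 6371.0000) * sin(13.8 deg) = 0.8700527
el = arccos(0.8700527) = 29.5352 deg
(Earth-central angle = 90 - nadir - el = 46.6648 deg)

29.5352 degrees


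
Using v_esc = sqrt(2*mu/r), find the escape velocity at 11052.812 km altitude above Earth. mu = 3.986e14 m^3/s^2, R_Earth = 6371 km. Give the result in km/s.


r = 6371.0 + 11052.812 = 17423.8120 km = 1.7423812e+07 m
v_esc = sqrt(2*mu/r) = sqrt(2*3.986e14 / 1.7423812e+07)
v_esc = 6764.1317 m/s = 6.7641 km/s

6.7641 km/s


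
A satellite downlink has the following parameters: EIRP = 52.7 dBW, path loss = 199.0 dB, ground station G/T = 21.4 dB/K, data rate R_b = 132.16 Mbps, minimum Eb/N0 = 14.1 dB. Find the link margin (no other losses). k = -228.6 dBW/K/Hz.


C/N0 = EIRP - FSPL + G/T - k = 52.7 - 199.0 + 21.4 - (-228.6)
C/N0 = 103.7000 dB-Hz
R_b = 132.16 Mbps = 1.3216e+08 bps -> 10*log10(R_b) = 81.2110 dB-Hz
Eb/N0 = C/N0 - 10*log10(R_b) = 103.7000 - 81.2110 = 22.4890 dB
Margin = Eb/N0 - Eb/N0_req = 22.4890 - 14.1 = 8.3890 dB (link closes)

8.3890 dB


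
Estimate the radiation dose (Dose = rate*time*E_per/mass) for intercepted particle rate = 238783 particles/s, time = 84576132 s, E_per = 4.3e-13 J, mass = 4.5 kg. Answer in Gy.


Total energy deposited = rate * time * E_per
  = 238783 * 84576132 * 4.3e-13 = 8.6840 J
Dose = E_total / mass = 8.6840 / 4.5
Dose = 1.9298 Gy

1.9298 Gy


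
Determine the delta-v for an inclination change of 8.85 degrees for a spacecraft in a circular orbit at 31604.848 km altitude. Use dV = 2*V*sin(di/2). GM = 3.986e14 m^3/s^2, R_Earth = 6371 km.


r = 37975.8480 km = 3.7975848e+07 m
V = sqrt(mu/r) = 3239.7754 m/s
di = 8.85 deg = 0.1544616 rad
dV = 2*V*sin(di/2) = 2*3239.7754*sin(0.07723082)
dV = 499.9237 m/s = 0.4999237 km/s

0.4999 km/s


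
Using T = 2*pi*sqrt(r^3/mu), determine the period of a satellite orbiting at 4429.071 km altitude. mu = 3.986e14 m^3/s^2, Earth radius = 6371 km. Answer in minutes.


r = 10800.0710 km = 1.0800071e+07 m
T = 2*pi*sqrt(r^3/mu) = 2*pi*sqrt(1.2597368e+21 / 3.986e14)
T = 11169.9476 s = 186.1658 min

186.1658 minutes


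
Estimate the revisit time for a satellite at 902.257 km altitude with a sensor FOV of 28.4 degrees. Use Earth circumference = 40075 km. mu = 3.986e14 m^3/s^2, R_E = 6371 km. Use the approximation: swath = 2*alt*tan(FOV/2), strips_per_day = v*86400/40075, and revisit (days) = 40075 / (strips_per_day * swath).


swath = 2*902.257*tan(0.2478368) = 456.6122 km
v = sqrt(mu/r) = 7402.9392 m/s = 7.4029 km/s
strips/day = v*86400/40075 = 7.4029*86400/40075 = 15.9604
coverage/day = strips * swath = 15.9604 * 456.6122 = 7287.7244 km
revisit = 40075 / 7287.7244 = 5.4990 days

5.4990 days


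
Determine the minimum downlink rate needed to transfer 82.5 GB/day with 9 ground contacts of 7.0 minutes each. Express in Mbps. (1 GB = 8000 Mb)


total contact time = 9 * 7.0 * 60 = 3780.0000 s
data = 82.5 GB = 660000.0000 Mb
rate = 660000.0000 / 3780.0000 = 174.6032 Mbps

174.6032 Mbps


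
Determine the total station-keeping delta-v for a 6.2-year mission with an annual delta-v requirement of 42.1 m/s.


dV = rate * years = 42.1 * 6.2
dV = 261.0200 m/s

261.0200 m/s


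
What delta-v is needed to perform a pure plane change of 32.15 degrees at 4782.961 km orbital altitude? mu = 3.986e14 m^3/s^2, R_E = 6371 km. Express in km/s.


r = 11153.9610 km = 1.1153961e+07 m
V = sqrt(mu/r) = 5977.9749 m/s
di = 32.15 deg = 0.5611234 rad
dV = 2*V*sin(di/2) = 2*5977.9749*sin(0.2805617)
dV = 3310.5476 m/s = 3.3105 km/s

3.3105 km/s


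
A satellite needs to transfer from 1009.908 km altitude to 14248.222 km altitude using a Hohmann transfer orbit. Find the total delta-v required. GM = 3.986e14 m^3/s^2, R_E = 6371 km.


r1 = 7380.9080 km = 7.380908e+06 m
r2 = 20619.2220 km = 2.0619222e+07 m
dv1 = sqrt(mu/r1)*(sqrt(2*r2/(r1+r2)) - 1) = 1569.6025 m/s
dv2 = sqrt(mu/r2)*(1 - sqrt(2*r1/(r1+r2))) = 1204.3201 m/s
total dv = |dv1| + |dv2| = 1569.6025 + 1204.3201 = 2773.9226 m/s = 2.7739 km/s

2.7739 km/s


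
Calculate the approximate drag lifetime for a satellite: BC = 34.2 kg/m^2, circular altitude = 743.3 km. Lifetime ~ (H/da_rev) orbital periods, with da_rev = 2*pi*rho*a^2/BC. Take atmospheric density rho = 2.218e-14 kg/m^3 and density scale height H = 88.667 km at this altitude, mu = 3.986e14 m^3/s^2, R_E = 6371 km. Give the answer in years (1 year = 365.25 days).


a = R_E + alt = 7114.3000 km = 7.1143e+06 m
da_rev = 2*pi*rho*a^2/BC = 2*pi*2.218e-14*(7.1143e+06)^2/34.2 = 0.206243207 m per revolution
N = H/da_rev = 88667.0000 m / 0.206243207 m = 429914.7650 revolutions
P = 2*pi*sqrt(a^3/mu) = 5971.8582 s
lifetime = N*P = 429914.7650 * 5971.8582 = 2.56739e+09 s = 29715.1620 days
years = 29715.1620 / 365.25 = 81.3557 years

81.3557 years


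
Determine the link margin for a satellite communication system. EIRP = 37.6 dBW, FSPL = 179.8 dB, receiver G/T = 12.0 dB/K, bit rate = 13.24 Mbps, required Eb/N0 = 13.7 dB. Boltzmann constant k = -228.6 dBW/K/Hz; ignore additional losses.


C/N0 = EIRP - FSPL + G/T - k = 37.6 - 179.8 + 12.0 - (-228.6)
C/N0 = 98.4000 dB-Hz
R_b = 13.24 Mbps = 1.324e+07 bps -> 10*log10(R_b) = 71.2189 dB-Hz
Eb/N0 = C/N0 - 10*log10(R_b) = 98.4000 - 71.2189 = 27.1811 dB
Margin = Eb/N0 - Eb/N0_req = 27.1811 - 13.7 = 13.4811 dB (link closes)

13.4811 dB


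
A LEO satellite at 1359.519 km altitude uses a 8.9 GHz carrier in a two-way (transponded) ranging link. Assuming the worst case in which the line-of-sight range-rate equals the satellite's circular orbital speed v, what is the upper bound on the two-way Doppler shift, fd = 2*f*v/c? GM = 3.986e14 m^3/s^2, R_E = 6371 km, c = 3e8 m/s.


r = 7.730519e+06 m
v = sqrt(mu/r) = 7180.6593 m/s (worst-case radial velocity)
f = 8.9 GHz = 8.9e+09 Hz
fd = 2*f*v/c = 2*8.9e+09*7180.6593/3.0e+08
fd = 426052.4517 Hz

426052.4517 Hz


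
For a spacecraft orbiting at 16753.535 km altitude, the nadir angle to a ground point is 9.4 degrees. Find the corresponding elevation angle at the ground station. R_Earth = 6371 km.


r = R_E + alt = 23124.5350 km
Law of sines in the satellite / Earth-center / ground-point triangle:
  sin(nadir)/R_E = sin(90 + el)/r  =>  cos(el) = (r/R_E)*sin(nadir)
cos(el) = (23124.5350 / 6371.0000) * sin(9.4 deg) = 0.592817
el = arccos(0.592817) = 53.6428 deg
(Earth-central angle = 90 - nadir - el = 26.9572 deg)

53.6428 degrees


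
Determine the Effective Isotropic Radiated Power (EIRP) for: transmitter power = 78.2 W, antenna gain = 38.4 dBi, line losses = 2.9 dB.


Pt = 78.2 W = 18.9321 dBW
EIRP = Pt_dBW + Gt - losses = 18.9321 + 38.4 - 2.9 = 54.4321 dBW

54.4321 dBW


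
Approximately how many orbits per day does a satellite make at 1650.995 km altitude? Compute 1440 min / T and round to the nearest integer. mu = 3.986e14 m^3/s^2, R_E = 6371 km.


r = 8.021995e+06 m
T = 2*pi*sqrt(r^3/mu) = 7150.4735 s = 119.1746 min
revs/day = 1440 / 119.1746 = 12.0831
Rounded: 12 revolutions per day

12 revolutions per day


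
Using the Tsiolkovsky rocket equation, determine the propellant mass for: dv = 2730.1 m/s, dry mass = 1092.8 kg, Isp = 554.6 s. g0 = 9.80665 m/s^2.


ve = Isp * g0 = 554.6 * 9.80665 = 5438.768090 m/s
mass ratio = exp(dv/ve) = exp(2730.1/5438.768090) = 1.65197293
m_prop = m_dry * (mr - 1) = 1092.8 * (1.65197293 - 1)
m_prop = 712.4760 kg

712.4760 kg


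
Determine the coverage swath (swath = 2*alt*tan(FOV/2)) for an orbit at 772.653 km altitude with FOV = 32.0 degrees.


FOV = 32.0 deg = 0.5585054 rad
swath = 2 * alt * tan(FOV/2) = 2 * 772.653 * tan(0.2792527)
swath = 2 * 772.653 * 0.2867454
swath = 443.1094 km

443.1094 km


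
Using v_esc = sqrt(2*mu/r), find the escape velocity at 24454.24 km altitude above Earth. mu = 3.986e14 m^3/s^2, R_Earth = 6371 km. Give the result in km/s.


r = 6371.0 + 24454.24 = 30825.2400 km = 3.082524e+07 m
v_esc = sqrt(2*mu/r) = sqrt(2*3.986e14 / 3.082524e+07)
v_esc = 5085.4620 m/s = 5.0855 km/s

5.0855 km/s


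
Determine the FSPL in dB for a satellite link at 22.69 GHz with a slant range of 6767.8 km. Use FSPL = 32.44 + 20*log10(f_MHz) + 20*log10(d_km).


f = 22.69 GHz = 22690.0000 MHz
d = 6767.8 km
FSPL = 32.44 + 20*log10(22690.0000) + 20*log10(6767.8)
FSPL = 32.44 + 87.1167 + 76.6090
FSPL = 196.1656 dB

196.1656 dB


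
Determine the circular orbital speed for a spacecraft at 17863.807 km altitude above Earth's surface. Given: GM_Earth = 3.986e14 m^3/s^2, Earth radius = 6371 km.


r = R_E + alt = 6371.0 + 17863.807 = 24234.8070 km = 2.4234807e+07 m
v = sqrt(mu/r) = sqrt(3.986e14 / 2.4234807e+07) = 4055.5416 m/s = 4.0555 km/s

4.0555 km/s


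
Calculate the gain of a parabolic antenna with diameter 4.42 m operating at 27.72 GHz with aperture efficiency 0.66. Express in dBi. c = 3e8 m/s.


lambda = c/f = 3e8 / 2.772e+10 = 0.01082251 m
G = eta*(pi*D/lambda)^2 = 0.66*(pi*4.42/0.01082251)^2
G = 1.0865061e+06 (linear)
G = 10*log10(1.0865061e+06) = 60.3603 dBi

60.3603 dBi


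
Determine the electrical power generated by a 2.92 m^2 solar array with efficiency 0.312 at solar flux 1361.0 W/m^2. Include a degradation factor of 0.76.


P = area * eta * S * degradation
P = 2.92 * 0.312 * 1361.0 * 0.76
P = 942.3433 W

942.3433 W


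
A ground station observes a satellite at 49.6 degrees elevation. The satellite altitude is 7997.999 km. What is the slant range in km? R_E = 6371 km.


h = 7997.999 km, el = 49.6 deg
d = -R_E*sin(el) + sqrt((R_E*sin(el))^2 + 2*R_E*h + h^2)
d = -6371.0000*sin(0.8656833) + sqrt((6371.0000*0.7615383)^2 + 2*6371.0000*7997.999 + 7997.999^2)
d = 8911.1633 km

8911.1633 km


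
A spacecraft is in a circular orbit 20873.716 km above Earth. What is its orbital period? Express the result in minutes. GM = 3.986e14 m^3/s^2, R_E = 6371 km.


r = 27244.7160 km = 2.7244716e+07 m
T = 2*pi*sqrt(r^3/mu) = 2*pi*sqrt(2.0223059e+22 / 3.986e14)
T = 44754.2877 s = 745.9048 min

745.9048 minutes


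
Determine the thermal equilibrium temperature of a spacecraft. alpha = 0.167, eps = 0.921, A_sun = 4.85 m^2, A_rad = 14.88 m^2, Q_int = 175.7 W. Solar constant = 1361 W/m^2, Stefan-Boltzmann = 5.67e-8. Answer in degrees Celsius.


Numerator = alpha*S*A_sun + Q_int = 0.167*1361*4.85 + 175.7 = 1278.0420 W
Denominator = eps*sigma*A_rad = 0.921*5.67e-8*14.88 = 7.7704402e-07 W/K^4
T^4 = 1.6447485e+09 K^4
T = 201.3840 K = -71.7660 C

-71.7660 degrees Celsius


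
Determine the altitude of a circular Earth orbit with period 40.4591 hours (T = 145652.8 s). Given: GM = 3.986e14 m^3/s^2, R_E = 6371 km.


T = 145652.8 s
r = (mu*T^2/(4*pi^2))^(1/3) = (3.986e14 * 145652.8^2 / (4*pi^2))^(1/3)
r = 5.9832674e+07 m = 59832.6738 km
alt = r - R_E = 59832.6738 - 6371 = 53461.6738 km

53461.6738 km


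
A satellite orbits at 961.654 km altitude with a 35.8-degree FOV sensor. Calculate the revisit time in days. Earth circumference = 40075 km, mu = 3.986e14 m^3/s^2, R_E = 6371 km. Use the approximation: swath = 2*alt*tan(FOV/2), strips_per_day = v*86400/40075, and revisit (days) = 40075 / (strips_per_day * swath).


swath = 2*961.654*tan(0.3124139) = 621.2116 km
v = sqrt(mu/r) = 7372.8950 m/s = 7.3729 km/s
strips/day = v*86400/40075 = 7.3729*86400/40075 = 15.8956
coverage/day = strips * swath = 15.8956 * 621.2116 = 9874.5608 km
revisit = 40075 / 9874.5608 = 4.0584 days

4.0584 days


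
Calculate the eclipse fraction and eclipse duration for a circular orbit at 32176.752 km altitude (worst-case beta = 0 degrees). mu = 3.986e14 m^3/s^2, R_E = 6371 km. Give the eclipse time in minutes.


r = 38547.7520 km
T = 1255.3319 min
Eclipse fraction = arcsin(R_E/r)/pi = arcsin(6371.0000/38547.7520)/pi
= arcsin(0.1652755)/pi = 0.05285134
Eclipse duration = 0.05285134 * 1255.3319 = 66.3460 min

66.3460 minutes
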